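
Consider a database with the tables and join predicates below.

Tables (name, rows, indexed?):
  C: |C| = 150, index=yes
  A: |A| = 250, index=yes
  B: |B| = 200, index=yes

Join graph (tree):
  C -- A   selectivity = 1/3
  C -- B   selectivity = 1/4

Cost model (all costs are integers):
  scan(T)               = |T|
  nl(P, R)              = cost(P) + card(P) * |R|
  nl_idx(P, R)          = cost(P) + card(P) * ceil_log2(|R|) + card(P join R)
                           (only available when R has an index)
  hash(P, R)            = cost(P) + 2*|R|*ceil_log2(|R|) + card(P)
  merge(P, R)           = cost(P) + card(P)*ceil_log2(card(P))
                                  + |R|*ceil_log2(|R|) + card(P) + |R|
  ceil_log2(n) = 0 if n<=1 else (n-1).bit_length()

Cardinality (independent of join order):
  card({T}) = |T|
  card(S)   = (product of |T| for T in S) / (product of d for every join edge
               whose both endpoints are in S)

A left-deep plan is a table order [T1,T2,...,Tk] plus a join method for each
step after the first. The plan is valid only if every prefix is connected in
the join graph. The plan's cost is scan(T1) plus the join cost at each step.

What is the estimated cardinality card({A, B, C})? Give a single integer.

625000

Tables in S: A(250), B(200), C(150)
Edges inside S: C-A(d=3), C-B(d=4)
numerator = 250 * 200 * 150 = 7500000
denominator = 3 * 4 = 12
card(S) = 7500000 / 12 = 625000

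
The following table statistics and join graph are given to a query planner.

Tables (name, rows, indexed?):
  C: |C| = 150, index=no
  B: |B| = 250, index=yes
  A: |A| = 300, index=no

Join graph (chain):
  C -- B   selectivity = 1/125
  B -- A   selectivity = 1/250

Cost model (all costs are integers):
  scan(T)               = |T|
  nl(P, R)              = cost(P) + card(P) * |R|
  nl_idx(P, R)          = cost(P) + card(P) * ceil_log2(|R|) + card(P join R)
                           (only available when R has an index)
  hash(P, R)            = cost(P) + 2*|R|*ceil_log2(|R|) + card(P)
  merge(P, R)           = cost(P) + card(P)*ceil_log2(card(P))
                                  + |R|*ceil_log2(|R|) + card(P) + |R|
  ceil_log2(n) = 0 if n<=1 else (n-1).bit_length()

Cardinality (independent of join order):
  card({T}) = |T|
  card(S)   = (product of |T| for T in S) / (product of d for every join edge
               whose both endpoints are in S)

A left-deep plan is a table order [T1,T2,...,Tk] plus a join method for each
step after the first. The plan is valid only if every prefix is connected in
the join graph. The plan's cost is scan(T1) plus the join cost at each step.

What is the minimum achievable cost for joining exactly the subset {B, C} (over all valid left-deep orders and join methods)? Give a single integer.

1650

Selinger DP over subsets of {B,C}:
  {C}: scan cost=150, card=150
  {B}: scan cost=250, card=250
  {BC}: card=300; try (B,nl_idx)→1650, (C,hash)→2900, (B,merge)→3750, (C,merge)→3850, (B,hash)→4300, (B,nl)→37650 …(+1); best=1650 via (B,nl_idx)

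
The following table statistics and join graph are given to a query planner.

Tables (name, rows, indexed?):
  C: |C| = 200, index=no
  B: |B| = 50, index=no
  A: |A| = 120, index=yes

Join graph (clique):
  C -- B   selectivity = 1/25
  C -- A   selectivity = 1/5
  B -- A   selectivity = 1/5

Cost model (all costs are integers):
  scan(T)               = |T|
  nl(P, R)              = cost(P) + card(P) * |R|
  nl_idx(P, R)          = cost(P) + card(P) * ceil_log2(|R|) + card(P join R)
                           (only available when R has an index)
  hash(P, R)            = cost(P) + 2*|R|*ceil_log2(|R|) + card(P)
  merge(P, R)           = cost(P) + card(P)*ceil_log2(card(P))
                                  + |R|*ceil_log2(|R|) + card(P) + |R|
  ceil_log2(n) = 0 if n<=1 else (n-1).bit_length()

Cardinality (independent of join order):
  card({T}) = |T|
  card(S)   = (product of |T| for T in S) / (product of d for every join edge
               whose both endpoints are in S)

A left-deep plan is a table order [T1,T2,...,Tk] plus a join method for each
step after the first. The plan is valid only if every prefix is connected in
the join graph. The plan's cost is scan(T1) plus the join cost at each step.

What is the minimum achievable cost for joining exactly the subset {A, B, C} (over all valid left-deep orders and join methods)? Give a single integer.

3080

Selinger DP over subsets of {A,B,C}:
  {C}: scan cost=200, card=200
  {B}: scan cost=50, card=50
  {A}: scan cost=120, card=120
  {BC}: card=400; try (B,hash)→1000, (C,merge)→2200, (B,merge)→2350, (C,hash)→3300, (C,nl)→10050, (B,nl)→10200; best=1000 via (B,hash)
  {AC}: card=4800; try (A,hash)→2080, (C,merge)→2880, (A,merge)→2960, (C,hash)→3440, (A,nl_idx)→6400, (C,nl)→24120 …(+1); best=2080 via (A,hash)
  {AB}: card=1200; try (B,hash)→840, (A,merge)→1360, (B,merge)→1430, (A,nl_idx)→1600, (A,hash)→1780, (A,nl)→6050 …(+1); best=840 via (B,hash)
  {ABC}: card=1920; try (A,hash)→3080, (C,hash)→5240, (A,nl_idx)→5720, (A,merge)→5960, (B,hash)→7480, (C,merge)→17040 …(+4); best=3080 via (A,hash)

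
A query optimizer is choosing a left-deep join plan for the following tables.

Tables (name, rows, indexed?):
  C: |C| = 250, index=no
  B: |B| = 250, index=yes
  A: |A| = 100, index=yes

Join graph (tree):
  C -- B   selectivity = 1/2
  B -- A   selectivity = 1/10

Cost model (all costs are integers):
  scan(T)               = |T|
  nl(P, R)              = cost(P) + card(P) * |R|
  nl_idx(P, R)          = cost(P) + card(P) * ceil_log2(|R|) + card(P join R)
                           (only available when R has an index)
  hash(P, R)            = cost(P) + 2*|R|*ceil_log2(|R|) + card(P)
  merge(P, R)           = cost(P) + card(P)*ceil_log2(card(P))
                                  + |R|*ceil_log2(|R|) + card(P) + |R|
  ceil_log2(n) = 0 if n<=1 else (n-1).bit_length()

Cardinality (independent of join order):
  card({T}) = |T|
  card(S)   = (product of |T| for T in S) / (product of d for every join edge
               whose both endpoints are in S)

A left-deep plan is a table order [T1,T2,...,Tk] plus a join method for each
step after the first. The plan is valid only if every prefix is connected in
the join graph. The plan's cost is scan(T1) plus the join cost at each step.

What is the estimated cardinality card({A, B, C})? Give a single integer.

Tables in S: A(100), B(250), C(250)
Edges inside S: C-B(d=2), B-A(d=10)
numerator = 100 * 250 * 250 = 6250000
denominator = 2 * 10 = 20
card(S) = 6250000 / 20 = 312500

312500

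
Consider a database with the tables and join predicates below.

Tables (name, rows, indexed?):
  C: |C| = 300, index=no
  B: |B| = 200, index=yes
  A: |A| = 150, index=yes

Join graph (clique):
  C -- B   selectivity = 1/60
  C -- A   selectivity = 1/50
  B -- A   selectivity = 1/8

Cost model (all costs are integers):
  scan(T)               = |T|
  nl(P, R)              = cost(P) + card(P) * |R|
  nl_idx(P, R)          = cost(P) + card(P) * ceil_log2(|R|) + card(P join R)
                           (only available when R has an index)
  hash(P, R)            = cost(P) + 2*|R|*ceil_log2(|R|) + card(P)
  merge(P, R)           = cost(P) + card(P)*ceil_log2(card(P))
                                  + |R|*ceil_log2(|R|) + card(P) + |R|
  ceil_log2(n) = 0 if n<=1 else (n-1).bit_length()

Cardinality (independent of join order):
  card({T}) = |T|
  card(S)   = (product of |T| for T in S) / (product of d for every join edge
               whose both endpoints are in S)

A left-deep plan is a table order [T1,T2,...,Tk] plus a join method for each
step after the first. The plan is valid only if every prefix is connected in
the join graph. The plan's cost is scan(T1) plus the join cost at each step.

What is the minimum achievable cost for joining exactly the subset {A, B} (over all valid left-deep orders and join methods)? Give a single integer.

Selinger DP over subsets of {A,B}:
  {B}: scan cost=200, card=200
  {A}: scan cost=150, card=150
  {AB}: card=3750; try (A,hash)→2800, (B,merge)→3300, (A,merge)→3350, (B,hash)→3500, (B,nl_idx)→5100, (A,nl_idx)→5550 …(+2); best=2800 via (A,hash)

2800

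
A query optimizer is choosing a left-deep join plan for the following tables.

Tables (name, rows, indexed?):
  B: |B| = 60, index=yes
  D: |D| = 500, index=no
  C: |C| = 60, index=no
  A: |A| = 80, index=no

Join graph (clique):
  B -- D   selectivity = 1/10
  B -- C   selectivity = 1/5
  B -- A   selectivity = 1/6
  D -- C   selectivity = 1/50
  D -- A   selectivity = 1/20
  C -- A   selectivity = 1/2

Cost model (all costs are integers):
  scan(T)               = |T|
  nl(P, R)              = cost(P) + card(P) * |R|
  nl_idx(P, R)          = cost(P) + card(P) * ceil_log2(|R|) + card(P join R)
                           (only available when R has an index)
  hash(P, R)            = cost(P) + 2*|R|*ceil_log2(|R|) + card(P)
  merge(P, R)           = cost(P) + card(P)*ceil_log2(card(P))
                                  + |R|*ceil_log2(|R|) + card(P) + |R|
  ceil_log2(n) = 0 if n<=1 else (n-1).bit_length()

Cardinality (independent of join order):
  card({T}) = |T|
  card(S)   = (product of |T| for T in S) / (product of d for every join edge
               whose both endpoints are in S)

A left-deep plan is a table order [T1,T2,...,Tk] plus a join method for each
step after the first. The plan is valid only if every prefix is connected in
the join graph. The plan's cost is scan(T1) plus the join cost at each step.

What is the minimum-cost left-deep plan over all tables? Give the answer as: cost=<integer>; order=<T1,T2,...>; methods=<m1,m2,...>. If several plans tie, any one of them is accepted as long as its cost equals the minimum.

Selinger DP (subsets sized 1..n):
  {B}: scan cost=60, card=60
  {D}: scan cost=500, card=500
  {C}: scan cost=60, card=60
  {A}: scan cost=80, card=80
  {BD}: card=3000; try (B,hash)→1720, (D,merge)→5480, (B,merge)→5920, (B,nl_idx)→6500, (D,hash)→9120, (D,nl)→30060 …(+1); best=1720 via (B,hash)
  {BC}: card=720; try (C,hash)→840, (B,hash)→840, (C,merge)→900, (B,merge)→900, (B,nl_idx)→1140, (C,nl)→3660 …(+1); best=840 via (C,hash)
  {AB}: card=800; try (B,hash)→880, (A,merge)→1120, (B,merge)→1140, (A,hash)→1240, (B,nl_idx)→1360, (A,nl)→4860 …(+1); best=880 via (B,hash)
  {CD}: card=600; try (C,hash)→1720, (D,merge)→5480, (C,merge)→5920, (D,hash)→9120, (D,nl)→30060, (C,nl)→30500; best=1720 via (C,hash)
  {AD}: card=2000; try (A,hash)→2120, (D,merge)→5720, (A,merge)→6140, (D,hash)→9160, (D,nl)→40080, (A,nl)→40500; best=2120 via (A,hash)
  {AC}: card=2400; try (C,hash)→880, (A,merge)→1120, (C,merge)→1140, (A,hash)→1240, (A,nl)→4860, (C,nl)→4880; best=880 via (C,hash)
  {BCD}: card=720; try (B,hash)→3040, (C,hash)→5440, (B,nl_idx)→6040, (B,merge)→8740, (D,hash)→10560, (D,merge)→13760 …(+4); best=3040 via (B,hash)
  {ABD}: card=2000; try (B,hash)→4840, (A,hash)→5840, (D,hash)→10680, (D,merge)→14680, (B,nl_idx)→16120, (B,merge)→26540 …(+4); best=4840 via (B,hash)
  {ABC}: card=4800; try (C,hash)→2400, (A,hash)→2680, (B,hash)→4000, (A,merge)→9400, (C,merge)→10100, (B,nl_idx)→20080 …(+4); best=2400 via (C,hash)
  {ACD}: card=1200; try (A,hash)→3440, (C,hash)→4840, (A,merge)→8960, (D,hash)→12280, (C,merge)→26540, (D,merge)→37080 …(+3); best=3440 via (A,hash)
  {ABCD}: card=240; try (A,hash)→4880, (B,hash)→5360, (C,hash)→7560, (B,nl_idx)→10880, (A,merge)→11600, (D,hash)→16200 …(+7); best=4880 via (A,hash)

cost=4880; order=D,C,B,A; methods=hash,hash,hash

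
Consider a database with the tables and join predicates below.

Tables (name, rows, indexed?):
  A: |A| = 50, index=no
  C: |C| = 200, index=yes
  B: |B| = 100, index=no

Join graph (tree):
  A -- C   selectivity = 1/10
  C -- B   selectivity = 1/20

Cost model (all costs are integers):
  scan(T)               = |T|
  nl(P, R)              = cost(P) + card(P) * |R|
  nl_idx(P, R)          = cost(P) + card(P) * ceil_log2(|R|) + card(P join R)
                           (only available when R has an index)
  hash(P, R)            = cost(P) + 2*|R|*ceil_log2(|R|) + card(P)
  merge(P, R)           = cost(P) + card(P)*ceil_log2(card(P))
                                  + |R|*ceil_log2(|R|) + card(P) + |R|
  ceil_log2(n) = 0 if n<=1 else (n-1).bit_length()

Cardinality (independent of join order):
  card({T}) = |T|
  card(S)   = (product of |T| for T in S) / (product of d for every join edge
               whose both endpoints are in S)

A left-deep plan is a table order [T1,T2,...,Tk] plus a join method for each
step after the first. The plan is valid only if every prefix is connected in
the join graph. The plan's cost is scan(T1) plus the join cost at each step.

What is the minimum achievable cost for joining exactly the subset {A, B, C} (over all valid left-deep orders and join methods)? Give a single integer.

Selinger DP over subsets of {A,B,C}:
  {A}: scan cost=50, card=50
  {C}: scan cost=200, card=200
  {B}: scan cost=100, card=100
  {AC}: card=1000; try (A,hash)→1000, (C,nl_idx)→1450, (C,merge)→2200, (A,merge)→2350, (C,hash)→3300, (C,nl)→10050 …(+1); best=1000 via (A,hash)
  {BC}: card=1000; try (B,hash)→1800, (C,nl_idx)→1900, (C,merge)→2700, (B,merge)→2800, (C,hash)→3400, (C,nl)→20100 …(+1); best=1800 via (B,hash)
  {ABC}: card=5000; try (B,hash)→3400, (A,hash)→3400, (B,merge)→12800, (A,merge)→13150, (A,nl)→51800, (B,nl)→101000; best=3400 via (B,hash)

3400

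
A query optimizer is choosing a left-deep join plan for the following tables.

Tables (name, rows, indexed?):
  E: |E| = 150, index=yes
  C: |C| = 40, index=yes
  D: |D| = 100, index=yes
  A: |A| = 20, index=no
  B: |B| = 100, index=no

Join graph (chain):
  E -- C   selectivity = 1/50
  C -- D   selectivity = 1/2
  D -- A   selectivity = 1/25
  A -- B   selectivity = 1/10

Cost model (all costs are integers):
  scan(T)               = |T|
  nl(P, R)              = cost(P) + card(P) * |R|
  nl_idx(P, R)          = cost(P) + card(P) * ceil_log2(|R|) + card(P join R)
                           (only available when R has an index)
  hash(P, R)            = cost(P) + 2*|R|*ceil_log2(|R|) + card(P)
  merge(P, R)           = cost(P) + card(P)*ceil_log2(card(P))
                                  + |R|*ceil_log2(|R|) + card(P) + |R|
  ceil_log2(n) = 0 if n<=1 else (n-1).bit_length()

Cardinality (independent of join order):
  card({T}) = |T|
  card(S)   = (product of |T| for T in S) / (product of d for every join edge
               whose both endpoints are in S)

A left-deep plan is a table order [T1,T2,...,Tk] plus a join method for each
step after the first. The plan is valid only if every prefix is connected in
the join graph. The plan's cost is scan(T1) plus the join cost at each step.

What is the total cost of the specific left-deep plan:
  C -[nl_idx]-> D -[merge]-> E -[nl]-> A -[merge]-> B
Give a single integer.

step 1: scan C: cost=40, card=40
step 2: join D via nl_idx
    card(P join D) = 40*100/(2) = 2000
    cost = 40 + 40*7 + 2000 = 2320
step 3: join E via merge
    card(P join E) = 2000*150/(50) = 6000
    cost = 2320 + 2000*11 + 150*8 + 2000 + 150 = 27670
step 4: join A via nl
    card(P join A) = 6000*20/(25) = 4800
    cost = 27670 + 6000*20 = 147670
step 5: join B via merge
    card(P join B) = 4800*100/(10) = 48000
    cost = 147670 + 4800*13 + 100*7 + 4800 + 100 = 215670

215670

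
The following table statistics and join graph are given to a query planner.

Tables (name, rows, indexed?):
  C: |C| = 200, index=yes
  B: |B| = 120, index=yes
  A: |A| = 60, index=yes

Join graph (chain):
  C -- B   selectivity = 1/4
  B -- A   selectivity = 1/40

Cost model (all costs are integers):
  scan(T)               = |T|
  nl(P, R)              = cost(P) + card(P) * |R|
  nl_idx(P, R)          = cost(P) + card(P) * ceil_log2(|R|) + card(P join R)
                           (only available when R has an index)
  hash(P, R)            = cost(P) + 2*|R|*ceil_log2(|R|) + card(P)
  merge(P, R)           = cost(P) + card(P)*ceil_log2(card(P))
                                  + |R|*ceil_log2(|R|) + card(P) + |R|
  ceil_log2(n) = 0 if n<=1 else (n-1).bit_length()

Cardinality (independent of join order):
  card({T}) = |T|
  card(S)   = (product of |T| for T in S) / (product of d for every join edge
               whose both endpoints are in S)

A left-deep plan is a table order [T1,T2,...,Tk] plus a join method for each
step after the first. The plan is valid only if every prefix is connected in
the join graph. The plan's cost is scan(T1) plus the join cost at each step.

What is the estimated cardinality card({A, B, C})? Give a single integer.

Tables in S: A(60), B(120), C(200)
Edges inside S: C-B(d=4), B-A(d=40)
numerator = 60 * 120 * 200 = 1440000
denominator = 4 * 40 = 160
card(S) = 1440000 / 160 = 9000

9000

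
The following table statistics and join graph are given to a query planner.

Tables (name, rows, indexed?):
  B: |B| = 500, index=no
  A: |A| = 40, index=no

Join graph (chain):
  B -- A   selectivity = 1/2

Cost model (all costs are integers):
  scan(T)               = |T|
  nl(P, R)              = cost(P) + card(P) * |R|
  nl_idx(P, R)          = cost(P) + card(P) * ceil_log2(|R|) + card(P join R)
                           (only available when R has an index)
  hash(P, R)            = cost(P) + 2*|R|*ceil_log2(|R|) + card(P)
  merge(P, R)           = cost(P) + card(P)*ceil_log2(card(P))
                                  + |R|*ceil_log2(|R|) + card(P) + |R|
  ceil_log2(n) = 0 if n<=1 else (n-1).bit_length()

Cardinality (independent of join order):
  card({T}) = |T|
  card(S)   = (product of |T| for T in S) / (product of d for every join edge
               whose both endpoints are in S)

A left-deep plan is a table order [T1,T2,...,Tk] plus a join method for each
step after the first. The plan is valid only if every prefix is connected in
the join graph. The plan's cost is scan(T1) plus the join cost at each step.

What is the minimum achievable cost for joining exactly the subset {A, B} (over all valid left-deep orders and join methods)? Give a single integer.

Selinger DP over subsets of {A,B}:
  {B}: scan cost=500, card=500
  {A}: scan cost=40, card=40
  {AB}: card=10000; try (A,hash)→1480, (B,merge)→5320, (A,merge)→5780, (B,hash)→9080, (B,nl)→20040, (A,nl)→20500; best=1480 via (A,hash)

1480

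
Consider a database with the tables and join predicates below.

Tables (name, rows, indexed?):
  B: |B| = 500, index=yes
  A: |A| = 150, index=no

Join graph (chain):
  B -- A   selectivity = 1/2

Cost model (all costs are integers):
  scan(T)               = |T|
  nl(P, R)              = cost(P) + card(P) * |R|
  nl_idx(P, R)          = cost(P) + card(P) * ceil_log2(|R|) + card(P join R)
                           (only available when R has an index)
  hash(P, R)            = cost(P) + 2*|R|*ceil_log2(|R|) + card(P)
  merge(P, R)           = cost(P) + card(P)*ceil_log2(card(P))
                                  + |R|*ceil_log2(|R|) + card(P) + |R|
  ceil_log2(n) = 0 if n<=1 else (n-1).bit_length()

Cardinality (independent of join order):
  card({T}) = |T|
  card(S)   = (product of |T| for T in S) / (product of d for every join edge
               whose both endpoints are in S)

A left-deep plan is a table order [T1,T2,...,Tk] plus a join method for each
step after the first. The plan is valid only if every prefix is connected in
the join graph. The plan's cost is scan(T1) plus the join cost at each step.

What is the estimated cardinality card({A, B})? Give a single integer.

37500

Tables in S: A(150), B(500)
Edges inside S: B-A(d=2)
numerator = 150 * 500 = 75000
denominator = 2 = 2
card(S) = 75000 / 2 = 37500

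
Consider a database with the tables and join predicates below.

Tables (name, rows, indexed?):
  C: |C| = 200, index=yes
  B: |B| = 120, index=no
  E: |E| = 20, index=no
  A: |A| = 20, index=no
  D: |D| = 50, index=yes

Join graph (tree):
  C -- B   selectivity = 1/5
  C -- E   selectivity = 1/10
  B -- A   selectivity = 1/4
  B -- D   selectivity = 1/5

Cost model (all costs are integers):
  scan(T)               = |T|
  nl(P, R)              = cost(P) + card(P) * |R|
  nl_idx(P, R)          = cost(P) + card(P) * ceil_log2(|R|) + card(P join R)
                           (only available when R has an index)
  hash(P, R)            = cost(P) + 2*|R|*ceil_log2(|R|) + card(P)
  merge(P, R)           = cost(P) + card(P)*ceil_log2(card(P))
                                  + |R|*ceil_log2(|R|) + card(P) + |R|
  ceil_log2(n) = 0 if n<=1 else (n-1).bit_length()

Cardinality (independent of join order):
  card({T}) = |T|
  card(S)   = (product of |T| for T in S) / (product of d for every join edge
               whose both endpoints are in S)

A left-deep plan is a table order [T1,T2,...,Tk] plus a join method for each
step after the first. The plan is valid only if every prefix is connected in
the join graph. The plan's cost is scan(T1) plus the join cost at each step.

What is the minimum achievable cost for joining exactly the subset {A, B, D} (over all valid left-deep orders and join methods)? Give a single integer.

Selinger DP over subsets of {A,B,D}:
  {B}: scan cost=120, card=120
  {A}: scan cost=20, card=20
  {D}: scan cost=50, card=50
  {AB}: card=600; try (A,hash)→440, (B,merge)→1100, (A,merge)→1200, (B,hash)→1720, (B,nl)→2420, (A,nl)→2520; best=440 via (A,hash)
  {BD}: card=1200; try (D,hash)→840, (B,merge)→1360, (D,merge)→1430, (B,hash)→1780, (D,nl_idx)→2040, (B,nl)→6050 …(+1); best=840 via (D,hash)
  {ABD}: card=6000; try (D,hash)→1640, (A,hash)→2240, (D,merge)→7390, (D,nl_idx)→10040, (A,merge)→15360, (A,nl)→24840 …(+1); best=1640 via (D,hash)

1640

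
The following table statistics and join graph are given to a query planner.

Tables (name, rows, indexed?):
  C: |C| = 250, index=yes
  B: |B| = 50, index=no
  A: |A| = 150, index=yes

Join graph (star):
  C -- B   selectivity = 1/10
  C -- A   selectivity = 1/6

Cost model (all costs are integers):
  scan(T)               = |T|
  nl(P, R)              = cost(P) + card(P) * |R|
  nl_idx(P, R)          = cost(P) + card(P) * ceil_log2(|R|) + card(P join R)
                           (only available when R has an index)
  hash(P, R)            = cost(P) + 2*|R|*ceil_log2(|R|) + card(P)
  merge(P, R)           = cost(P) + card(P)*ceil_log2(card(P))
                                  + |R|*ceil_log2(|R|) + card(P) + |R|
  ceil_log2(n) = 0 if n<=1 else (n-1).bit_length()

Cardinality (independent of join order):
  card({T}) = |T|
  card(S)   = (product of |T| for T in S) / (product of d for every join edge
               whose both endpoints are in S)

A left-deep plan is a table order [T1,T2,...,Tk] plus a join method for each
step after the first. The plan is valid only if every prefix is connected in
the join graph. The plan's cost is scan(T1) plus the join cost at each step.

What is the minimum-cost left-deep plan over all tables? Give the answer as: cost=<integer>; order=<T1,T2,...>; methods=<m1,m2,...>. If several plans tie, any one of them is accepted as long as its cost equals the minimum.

cost=4750; order=C,B,A; methods=hash,hash

Selinger DP (subsets sized 1..n):
  {C}: scan cost=250, card=250
  {B}: scan cost=50, card=50
  {A}: scan cost=150, card=150
  {BC}: card=1250; try (B,hash)→1100, (C,nl_idx)→1700, (C,merge)→2650, (B,merge)→2850, (C,hash)→4100, (C,nl)→12550 …(+1); best=1100 via (B,hash)
  {AC}: card=6250; try (A,hash)→2900, (C,merge)→3750, (A,merge)→3850, (C,hash)→4300, (C,nl_idx)→7600, (A,nl_idx)→8500 …(+2); best=2900 via (A,hash)
  {ABC}: card=31250; try (A,hash)→4750, (B,hash)→9750, (A,merge)→17450, (A,nl_idx)→42350, (B,merge)→90750, (A,nl)→188600 …(+1); best=4750 via (A,hash)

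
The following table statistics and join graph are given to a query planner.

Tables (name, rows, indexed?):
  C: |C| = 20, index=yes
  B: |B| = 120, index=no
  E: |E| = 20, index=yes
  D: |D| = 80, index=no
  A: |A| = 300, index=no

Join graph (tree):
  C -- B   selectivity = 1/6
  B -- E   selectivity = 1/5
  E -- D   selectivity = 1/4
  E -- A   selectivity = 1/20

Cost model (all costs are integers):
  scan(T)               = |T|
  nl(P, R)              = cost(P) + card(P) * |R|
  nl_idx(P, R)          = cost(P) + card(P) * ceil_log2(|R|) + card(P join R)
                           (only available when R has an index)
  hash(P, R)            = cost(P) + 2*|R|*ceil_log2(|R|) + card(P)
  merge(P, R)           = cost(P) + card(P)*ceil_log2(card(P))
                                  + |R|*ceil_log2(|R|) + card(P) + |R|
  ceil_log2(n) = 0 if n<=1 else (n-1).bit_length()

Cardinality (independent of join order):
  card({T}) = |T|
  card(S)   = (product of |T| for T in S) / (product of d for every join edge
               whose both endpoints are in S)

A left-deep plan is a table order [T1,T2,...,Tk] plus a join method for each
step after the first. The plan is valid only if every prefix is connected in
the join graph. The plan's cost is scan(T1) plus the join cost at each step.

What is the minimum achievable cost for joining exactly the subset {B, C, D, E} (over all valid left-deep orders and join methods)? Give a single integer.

3760

Selinger DP over subsets of {B,C,D,E}:
  {C}: scan cost=20, card=20
  {B}: scan cost=120, card=120
  {E}: scan cost=20, card=20
  {D}: scan cost=80, card=80
  {BC}: card=400; try (C,hash)→440, (B,merge)→1100, (C,nl_idx)→1120, (C,merge)→1200, (B,hash)→1720, (B,nl)→2420 …(+1); best=440 via (C,hash)
  {BE}: card=480; try (E,hash)→440, (B,merge)→1100, (E,merge)→1200, (E,nl_idx)→1200, (B,hash)→1720, (B,nl)→2420 …(+1); best=440 via (E,hash)
  {DE}: card=400; try (E,hash)→360, (D,merge)→780, (E,merge)→840, (E,nl_idx)→880, (D,hash)→1160, (D,nl)→1620 …(+1); best=360 via (E,hash)
  {BCE}: card=1600; try (E,hash)→1040, (C,hash)→1120, (E,nl_idx)→4040, (C,nl_idx)→4440, (E,merge)→4560, (C,merge)→5360 …(+2); best=1040 via (E,hash)
  {BDE}: card=9600; try (D,hash)→2040, (B,hash)→2440, (B,merge)→5320, (D,merge)→5880, (D,nl)→38840, (B,nl)→48360; best=2040 via (D,hash)
  {BCDE}: card=32000; try (D,hash)→3760, (C,hash)→11840, (D,merge)→20880, (C,nl_idx)→82040, (D,nl)→129040, (C,merge)→146160 …(+1); best=3760 via (D,hash)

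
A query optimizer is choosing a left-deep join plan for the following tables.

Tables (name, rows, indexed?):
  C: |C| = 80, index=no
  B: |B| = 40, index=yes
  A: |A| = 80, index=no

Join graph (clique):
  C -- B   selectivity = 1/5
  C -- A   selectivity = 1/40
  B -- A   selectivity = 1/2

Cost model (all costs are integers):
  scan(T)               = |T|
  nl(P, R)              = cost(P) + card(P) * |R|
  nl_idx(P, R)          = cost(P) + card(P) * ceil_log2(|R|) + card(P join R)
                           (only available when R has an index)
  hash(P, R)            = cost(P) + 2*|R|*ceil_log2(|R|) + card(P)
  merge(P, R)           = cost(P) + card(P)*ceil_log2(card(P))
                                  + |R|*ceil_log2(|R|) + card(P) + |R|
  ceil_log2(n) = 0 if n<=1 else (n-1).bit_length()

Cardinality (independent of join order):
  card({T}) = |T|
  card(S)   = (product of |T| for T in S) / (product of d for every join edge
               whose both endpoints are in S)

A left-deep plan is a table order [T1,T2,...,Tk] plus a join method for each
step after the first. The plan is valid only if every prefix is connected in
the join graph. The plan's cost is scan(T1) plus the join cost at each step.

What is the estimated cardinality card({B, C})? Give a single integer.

Tables in S: B(40), C(80)
Edges inside S: C-B(d=5)
numerator = 40 * 80 = 3200
denominator = 5 = 5
card(S) = 3200 / 5 = 640

640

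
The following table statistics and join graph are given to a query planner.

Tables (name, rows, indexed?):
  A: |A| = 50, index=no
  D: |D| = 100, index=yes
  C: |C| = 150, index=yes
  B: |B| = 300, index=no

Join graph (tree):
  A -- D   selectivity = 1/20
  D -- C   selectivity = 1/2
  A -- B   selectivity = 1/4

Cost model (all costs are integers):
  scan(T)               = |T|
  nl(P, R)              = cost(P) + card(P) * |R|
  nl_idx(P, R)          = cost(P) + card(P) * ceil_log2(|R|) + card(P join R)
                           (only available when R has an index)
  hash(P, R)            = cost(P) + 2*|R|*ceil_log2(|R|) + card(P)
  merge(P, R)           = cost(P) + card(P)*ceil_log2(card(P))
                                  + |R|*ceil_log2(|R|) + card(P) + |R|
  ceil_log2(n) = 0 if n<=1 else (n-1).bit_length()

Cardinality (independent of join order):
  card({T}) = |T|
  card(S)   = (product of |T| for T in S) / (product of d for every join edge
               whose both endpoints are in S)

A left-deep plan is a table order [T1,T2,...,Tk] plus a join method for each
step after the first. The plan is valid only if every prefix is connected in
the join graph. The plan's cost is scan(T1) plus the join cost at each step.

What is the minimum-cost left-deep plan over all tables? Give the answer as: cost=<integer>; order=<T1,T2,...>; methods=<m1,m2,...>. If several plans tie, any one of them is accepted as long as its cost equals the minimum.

cost=27050; order=A,D,B,C; methods=nl_idx,merge,hash

Selinger DP (subsets sized 1..n):
  {A}: scan cost=50, card=50
  {D}: scan cost=100, card=100
  {C}: scan cost=150, card=150
  {B}: scan cost=300, card=300
  {AD}: card=250; try (D,nl_idx)→650, (A,hash)→800, (D,merge)→1200, (A,merge)→1250, (D,hash)→1500, (D,nl)→5050 …(+1); best=650 via (D,nl_idx)
  {AB}: card=3750; try (A,hash)→1200, (B,merge)→3400, (A,merge)→3650, (B,hash)→5500, (B,nl)→15050, (A,nl)→15300; best=1200 via (A,hash)
  {CD}: card=7500; try (D,hash)→1700, (C,merge)→2250, (D,merge)→2300, (C,hash)→2600, (C,nl_idx)→8400, (D,nl_idx)→8700 …(+2); best=1700 via (D,hash)
  {ACD}: card=18750; try (C,hash)→3300, (C,merge)→4250, (A,hash)→9800, (C,nl_idx)→21400, (C,nl)→38150, (A,merge)→107050 …(+1); best=3300 via (C,hash)
  {ABD}: card=18750; try (B,merge)→5900, (B,hash)→6300, (D,hash)→6350, (D,nl_idx)→46200, (D,merge)→50750, (B,nl)→75650 …(+1); best=5900 via (B,merge)
  {ABCD}: card=1406250; try (C,hash)→27050, (B,hash)→27450, (B,merge)→306300, (C,merge)→307250, (C,nl_idx)→1562150, (C,nl)→2818400 …(+1); best=27050 via (C,hash)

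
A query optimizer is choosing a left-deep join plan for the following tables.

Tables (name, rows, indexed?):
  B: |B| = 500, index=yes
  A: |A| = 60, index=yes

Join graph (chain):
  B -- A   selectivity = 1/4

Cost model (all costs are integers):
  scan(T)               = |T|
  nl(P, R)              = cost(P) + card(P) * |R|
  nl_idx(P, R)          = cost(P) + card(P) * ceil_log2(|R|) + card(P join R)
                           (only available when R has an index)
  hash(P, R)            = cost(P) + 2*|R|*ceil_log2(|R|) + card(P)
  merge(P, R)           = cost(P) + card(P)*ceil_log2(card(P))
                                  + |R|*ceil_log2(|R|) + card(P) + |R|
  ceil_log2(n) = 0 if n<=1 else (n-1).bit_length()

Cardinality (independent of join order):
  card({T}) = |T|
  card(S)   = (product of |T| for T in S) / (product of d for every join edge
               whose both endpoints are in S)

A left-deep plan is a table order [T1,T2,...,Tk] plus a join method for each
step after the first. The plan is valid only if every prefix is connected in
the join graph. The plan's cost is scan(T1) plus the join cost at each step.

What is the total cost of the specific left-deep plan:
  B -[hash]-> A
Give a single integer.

1720

step 1: scan B: cost=500, card=500
step 2: join A via hash
    card(P join A) = 500*60/(4) = 7500
    cost = 500 + 2*60*6 + 500 = 1720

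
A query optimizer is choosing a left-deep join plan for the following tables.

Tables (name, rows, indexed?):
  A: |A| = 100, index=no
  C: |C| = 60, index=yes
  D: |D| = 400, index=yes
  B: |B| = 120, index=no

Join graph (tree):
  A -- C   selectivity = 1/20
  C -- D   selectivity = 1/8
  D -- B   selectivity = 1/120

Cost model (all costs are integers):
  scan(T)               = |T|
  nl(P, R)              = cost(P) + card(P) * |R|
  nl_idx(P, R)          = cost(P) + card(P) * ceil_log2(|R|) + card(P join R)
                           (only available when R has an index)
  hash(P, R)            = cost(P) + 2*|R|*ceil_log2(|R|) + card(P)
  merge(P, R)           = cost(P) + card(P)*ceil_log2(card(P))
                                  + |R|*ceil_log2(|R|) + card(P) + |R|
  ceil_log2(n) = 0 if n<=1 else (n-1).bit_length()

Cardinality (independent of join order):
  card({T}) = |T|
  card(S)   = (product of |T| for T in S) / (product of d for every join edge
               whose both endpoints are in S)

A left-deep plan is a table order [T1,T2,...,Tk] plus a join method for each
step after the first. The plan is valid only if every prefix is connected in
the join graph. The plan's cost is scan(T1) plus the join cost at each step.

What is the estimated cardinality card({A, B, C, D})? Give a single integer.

Tables in S: A(100), B(120), C(60), D(400)
Edges inside S: A-C(d=20), C-D(d=8), D-B(d=120)
numerator = 100 * 120 * 60 * 400 = 288000000
denominator = 20 * 8 * 120 = 19200
card(S) = 288000000 / 19200 = 15000

15000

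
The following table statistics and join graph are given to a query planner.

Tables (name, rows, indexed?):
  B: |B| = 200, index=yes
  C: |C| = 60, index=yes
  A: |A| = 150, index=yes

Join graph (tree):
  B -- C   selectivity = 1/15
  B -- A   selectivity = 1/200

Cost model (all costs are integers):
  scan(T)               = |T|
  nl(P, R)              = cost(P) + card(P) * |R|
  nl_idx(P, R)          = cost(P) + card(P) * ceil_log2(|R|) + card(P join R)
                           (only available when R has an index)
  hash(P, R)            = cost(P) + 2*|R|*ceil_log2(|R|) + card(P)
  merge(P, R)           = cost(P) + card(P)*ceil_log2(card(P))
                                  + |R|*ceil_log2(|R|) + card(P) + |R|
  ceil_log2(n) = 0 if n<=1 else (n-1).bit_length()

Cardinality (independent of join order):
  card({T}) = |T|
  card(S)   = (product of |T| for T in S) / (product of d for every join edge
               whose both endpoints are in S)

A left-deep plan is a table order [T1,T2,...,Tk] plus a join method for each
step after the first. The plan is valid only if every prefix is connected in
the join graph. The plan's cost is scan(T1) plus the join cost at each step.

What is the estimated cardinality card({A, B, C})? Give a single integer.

600

Tables in S: A(150), B(200), C(60)
Edges inside S: B-C(d=15), B-A(d=200)
numerator = 150 * 200 * 60 = 1800000
denominator = 15 * 200 = 3000
card(S) = 1800000 / 3000 = 600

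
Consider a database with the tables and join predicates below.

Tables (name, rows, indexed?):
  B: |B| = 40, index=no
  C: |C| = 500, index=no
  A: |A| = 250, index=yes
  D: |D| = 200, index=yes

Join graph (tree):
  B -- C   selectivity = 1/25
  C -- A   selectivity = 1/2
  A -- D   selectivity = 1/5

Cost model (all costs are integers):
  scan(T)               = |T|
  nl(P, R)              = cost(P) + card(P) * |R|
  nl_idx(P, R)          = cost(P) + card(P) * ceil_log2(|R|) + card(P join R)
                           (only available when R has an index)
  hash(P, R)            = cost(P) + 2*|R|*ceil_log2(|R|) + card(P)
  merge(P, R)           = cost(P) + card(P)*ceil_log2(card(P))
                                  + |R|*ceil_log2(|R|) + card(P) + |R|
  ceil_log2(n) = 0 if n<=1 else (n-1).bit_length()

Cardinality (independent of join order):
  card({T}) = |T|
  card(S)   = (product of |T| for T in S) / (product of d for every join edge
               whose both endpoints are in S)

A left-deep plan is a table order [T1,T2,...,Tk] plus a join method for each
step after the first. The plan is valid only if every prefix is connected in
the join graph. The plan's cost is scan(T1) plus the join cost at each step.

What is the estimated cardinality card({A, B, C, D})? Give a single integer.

4000000

Tables in S: A(250), B(40), C(500), D(200)
Edges inside S: B-C(d=25), C-A(d=2), A-D(d=5)
numerator = 250 * 40 * 500 * 200 = 1000000000
denominator = 25 * 2 * 5 = 250
card(S) = 1000000000 / 250 = 4000000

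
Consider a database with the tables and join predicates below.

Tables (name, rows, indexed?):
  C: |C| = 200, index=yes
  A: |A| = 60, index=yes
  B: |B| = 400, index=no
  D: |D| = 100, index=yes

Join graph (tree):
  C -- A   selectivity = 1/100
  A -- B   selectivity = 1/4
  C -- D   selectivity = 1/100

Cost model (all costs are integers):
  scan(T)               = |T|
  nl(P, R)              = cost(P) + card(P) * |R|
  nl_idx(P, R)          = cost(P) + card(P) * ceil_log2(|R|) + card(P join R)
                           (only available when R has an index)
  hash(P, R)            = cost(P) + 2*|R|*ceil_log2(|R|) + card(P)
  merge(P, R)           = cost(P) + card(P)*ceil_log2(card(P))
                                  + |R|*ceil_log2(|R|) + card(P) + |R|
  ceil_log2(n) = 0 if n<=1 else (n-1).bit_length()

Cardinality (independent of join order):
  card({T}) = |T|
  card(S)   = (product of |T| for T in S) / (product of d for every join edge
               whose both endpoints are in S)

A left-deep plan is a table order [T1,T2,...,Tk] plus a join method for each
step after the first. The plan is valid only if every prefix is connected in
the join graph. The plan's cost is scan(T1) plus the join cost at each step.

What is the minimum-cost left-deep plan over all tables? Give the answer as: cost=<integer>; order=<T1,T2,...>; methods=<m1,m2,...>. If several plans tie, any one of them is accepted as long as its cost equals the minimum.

Selinger DP (subsets sized 1..n):
  {C}: scan cost=200, card=200
  {A}: scan cost=60, card=60
  {B}: scan cost=400, card=400
  {D}: scan cost=100, card=100
  {AC}: card=120; try (C,nl_idx)→660, (A,hash)→1120, (A,nl_idx)→1520, (C,merge)→2280, (A,merge)→2420, (C,hash)→3320 …(+2); best=660 via (C,nl_idx)
  {CD}: card=200; try (C,nl_idx)→1100, (D,hash)→1800, (D,nl_idx)→1800, (C,merge)→2700, (D,merge)→2800, (C,hash)→3400 …(+2); best=1100 via (C,nl_idx)
  {AB}: card=6000; try (A,hash)→1520, (B,merge)→4480, (A,merge)→4820, (B,hash)→7320, (A,nl_idx)→8800, (B,nl)→24060 …(+1); best=1520 via (A,hash)
  {ABC}: card=12000; try (B,merge)→5620, (B,hash)→7980, (C,hash)→10720, (B,nl)→48660, (C,nl_idx)→61520, (C,merge)→87320 …(+1); best=5620 via (B,merge)
  {ACD}: card=120; try (D,nl_idx)→1620, (A,hash)→2020, (D,hash)→2180, (D,merge)→2420, (A,nl_idx)→2420, (A,merge)→3320 …(+2); best=1620 via (D,nl_idx)
  {ABCD}: card=12000; try (B,merge)→6580, (B,hash)→8940, (D,hash)→19020, (B,nl)→49620, (D,nl_idx)→101620, (D,merge)→186420 …(+1); best=6580 via (B,merge)

cost=6580; order=A,C,D,B; methods=nl_idx,nl_idx,merge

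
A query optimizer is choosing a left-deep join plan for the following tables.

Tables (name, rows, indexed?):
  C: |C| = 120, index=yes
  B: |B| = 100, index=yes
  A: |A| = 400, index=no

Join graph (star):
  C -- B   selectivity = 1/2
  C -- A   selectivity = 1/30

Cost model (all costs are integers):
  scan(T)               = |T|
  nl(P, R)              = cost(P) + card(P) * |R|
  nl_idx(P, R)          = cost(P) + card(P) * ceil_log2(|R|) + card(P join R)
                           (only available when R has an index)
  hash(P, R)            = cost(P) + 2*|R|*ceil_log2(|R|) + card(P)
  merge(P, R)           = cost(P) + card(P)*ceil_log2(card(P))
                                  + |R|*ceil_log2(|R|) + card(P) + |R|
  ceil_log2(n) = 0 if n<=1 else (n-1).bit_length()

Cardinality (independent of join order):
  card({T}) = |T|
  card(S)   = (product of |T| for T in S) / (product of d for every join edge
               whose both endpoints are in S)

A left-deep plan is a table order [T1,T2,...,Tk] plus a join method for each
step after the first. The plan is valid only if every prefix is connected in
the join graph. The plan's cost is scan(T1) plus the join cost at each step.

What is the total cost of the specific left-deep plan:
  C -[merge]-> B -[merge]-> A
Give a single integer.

step 1: scan C: cost=120, card=120
step 2: join B via merge
    card(P join B) = 120*100/(2) = 6000
    cost = 120 + 120*7 + 100*7 + 120 + 100 = 1880
step 3: join A via merge
    card(P join A) = 6000*400/(30) = 80000
    cost = 1880 + 6000*13 + 400*9 + 6000 + 400 = 89880

89880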